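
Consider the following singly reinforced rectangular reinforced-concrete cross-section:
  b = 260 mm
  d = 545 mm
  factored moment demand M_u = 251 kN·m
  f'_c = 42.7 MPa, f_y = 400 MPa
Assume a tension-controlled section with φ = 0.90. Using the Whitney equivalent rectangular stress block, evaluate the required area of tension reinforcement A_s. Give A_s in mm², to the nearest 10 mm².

A_s ≈ 1350 mm²

M_n = M_u/φ = 251/0.90 = 278.889 kN·m.
With M_n = 0.85 f'_c a b (d − a/2), solve the quadratic for a:
a = d − √(d² − 2M_n/(0.85 f'_c b)) = 545 − √(545² − 2 × 278.889×10⁶/(0.85 × 42.7 × 260)) = 57.23 mm.
A_s = 0.85 f'_c a b / f_y = 0.85 × 42.7 × 57.23 × 260 / 400 = 1350.2 mm².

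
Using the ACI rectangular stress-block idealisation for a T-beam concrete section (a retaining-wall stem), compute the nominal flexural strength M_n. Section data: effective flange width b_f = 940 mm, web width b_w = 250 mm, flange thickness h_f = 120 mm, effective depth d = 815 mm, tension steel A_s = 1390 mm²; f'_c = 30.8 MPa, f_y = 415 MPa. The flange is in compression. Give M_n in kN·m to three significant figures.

Tension: T = A_s f_y = 1390 × 415 = 576850 N.
Try a within the flange: a = T/(0.85 f'_c b_f) = 576850/(0.85 × 30.8 × 940) = 23.44 mm.
Since a = 23.44 ≤ h_f = 120 mm, the stress block lies entirely in the flange; analyse as a rectangular beam of width b_f.
M_n = T(d − a/2) = 576850 × (815 − 11.72) = 463.37 × 10⁶ N·mm.
M_n = 463.37 kN·m.

M_n ≈ 463 kN·m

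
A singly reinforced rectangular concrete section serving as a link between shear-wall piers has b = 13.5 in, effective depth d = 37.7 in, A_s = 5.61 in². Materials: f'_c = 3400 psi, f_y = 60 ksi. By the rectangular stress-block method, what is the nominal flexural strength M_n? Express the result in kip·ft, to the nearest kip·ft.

T = A_s f_y = 5.61 × 60 = 336.6 kips.
a = T/(0.85 f'_c b) = 336.6/(0.85 × 3.4 × 13.5) = 8.627 in.
M_n = T(d − a/2) = 336.6 × (37.7 − 4.3135) = 11237.9 kip·in = 11237.9/12 = 936.49 kip·ft.

M_n ≈ 936 kip·ft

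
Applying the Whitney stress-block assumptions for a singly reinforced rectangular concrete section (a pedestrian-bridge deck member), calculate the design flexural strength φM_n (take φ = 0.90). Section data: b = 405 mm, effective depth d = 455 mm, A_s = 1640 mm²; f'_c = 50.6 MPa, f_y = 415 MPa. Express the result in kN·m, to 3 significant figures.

φM_n ≈ 267 kN·m

T = A_s f_y = 1640 × 415 = 680600 N = 680.6 kN.
From C = T: a = T/(0.85 f'_c b) = 680600/(0.85 × 50.6 × 405) = 39.07 mm.
M_n = T(d − a/2) = 680.6 kN × (455 − 19.535) mm = 296.38 kN·m.
φM_n = 0.90 × 296.38 = 266.74 kN·m.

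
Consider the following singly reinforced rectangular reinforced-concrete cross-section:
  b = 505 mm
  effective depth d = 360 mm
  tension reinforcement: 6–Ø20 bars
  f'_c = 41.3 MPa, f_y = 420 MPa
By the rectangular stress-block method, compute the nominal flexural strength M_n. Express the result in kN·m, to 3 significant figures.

M_n ≈ 267 kN·m

A_s = 6 × 314 = 1884 mm².
T = A_s f_y = 1884 × 420 = 791280 N = 791.28 kN.
From C = T: a = T/(0.85 f'_c b) = 791280/(0.85 × 41.3 × 505) = 44.63 mm.
M_n = T(d − a/2) = 791.28 kN × (360 − 22.315) mm = 267.20 kN·m.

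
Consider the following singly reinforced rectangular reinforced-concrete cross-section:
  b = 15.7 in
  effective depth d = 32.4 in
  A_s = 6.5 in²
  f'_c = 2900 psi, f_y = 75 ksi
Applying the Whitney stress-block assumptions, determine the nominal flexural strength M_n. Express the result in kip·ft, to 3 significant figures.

M_n ≈ 1060 kip·ft

T = A_s f_y = 6.5 × 75 = 487.5 kips.
a = T/(0.85 f'_c b) = 487.5/(0.85 × 2.9 × 15.7) = 12.597 in.
M_n = T(d − a/2) = 487.5 × (32.4 − 6.2985) = 12724.5 kip·in = 12724.5/12 = 1060.38 kip·ft.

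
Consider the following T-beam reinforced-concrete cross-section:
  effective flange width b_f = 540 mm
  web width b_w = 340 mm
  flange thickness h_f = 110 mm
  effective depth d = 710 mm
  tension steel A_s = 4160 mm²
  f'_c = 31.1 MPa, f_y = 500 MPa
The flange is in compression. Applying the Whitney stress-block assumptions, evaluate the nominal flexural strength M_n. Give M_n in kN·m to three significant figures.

M_n ≈ 1320 kN·m

Tension: T = A_s f_y = 4160 × 500 = 2080000 N.
Try a within the flange: a = T/(0.85 f'_c b_f) = 2080000/(0.85 × 31.1 × 540) = 145.71 mm.
a = 145.71 > h_f = 110 mm: the block extends into the web. Split into flange-overhang and web parts.
C_f = 0.85 f'_c (b_f − b_w) h_f = 0.85 × 31.1 × (540 − 340) × 110 = 581570 N.
Remaining web compression depth: a_w = (T − C_f)/(0.85 f'_c b_w) = (2080000 − 581570)/(0.85 × 31.1 × 340) = 166.72 mm.
M_n = C_f(d − h_f/2) + (T − C_f)(d − a_w/2) = 581570 × (710 − 55) + 1498430 × (710 − 83.36) = 380.93 + 938.98 = 1319.91 × 10⁶ N·mm.
M_n = 1319.91 kN·m.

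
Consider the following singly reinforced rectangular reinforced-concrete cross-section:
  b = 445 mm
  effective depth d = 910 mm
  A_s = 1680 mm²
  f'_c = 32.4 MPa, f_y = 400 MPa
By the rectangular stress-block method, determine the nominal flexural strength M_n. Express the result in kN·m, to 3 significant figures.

M_n ≈ 593 kN·m

T = A_s f_y = 1680 × 400 = 672000 N = 672 kN.
From C = T: a = T/(0.85 f'_c b) = 672000/(0.85 × 32.4 × 445) = 54.83 mm.
M_n = T(d − a/2) = 672 kN × (910 − 27.415) mm = 593.10 kN·m.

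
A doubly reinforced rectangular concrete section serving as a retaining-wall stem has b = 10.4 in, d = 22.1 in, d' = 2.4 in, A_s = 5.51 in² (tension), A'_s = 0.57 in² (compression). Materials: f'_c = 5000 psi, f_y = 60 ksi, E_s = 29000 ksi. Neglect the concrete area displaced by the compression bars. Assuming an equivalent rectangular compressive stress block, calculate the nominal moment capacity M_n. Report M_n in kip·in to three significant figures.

Assume both steels yield.
a = (A_s − A'_s) f_y/(0.85 f'_c b) = (5.51 − 0.57) × 60/(0.85 × 5 × 10.4) = 6.706 in.
c = a/β₁ = 6.706/0.8 = 8.383 in; ε'_s = 0.003(c − d')/c = 0.0021 ≥ ε_y = 0.0021, so the compression steel yields.
M_n = (A_s − A'_s) f_y (d − a/2) + A'_s f_y (d − d') = 296.4 × (22.1 − 3.353) + 34.2 × (22.1 − 2.4) = 5556.6 + 673.7 = 6230.3 kip·in.

M_n ≈ 6230 kip·in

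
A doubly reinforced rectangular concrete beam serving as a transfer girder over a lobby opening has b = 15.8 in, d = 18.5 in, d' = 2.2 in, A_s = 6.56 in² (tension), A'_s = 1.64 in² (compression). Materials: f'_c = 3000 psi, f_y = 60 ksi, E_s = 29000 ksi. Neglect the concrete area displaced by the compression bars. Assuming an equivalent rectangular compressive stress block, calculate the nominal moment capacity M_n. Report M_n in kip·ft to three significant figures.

Assume both steels yield.
a = (A_s − A'_s) f_y/(0.85 f'_c b) = (6.56 − 1.64) × 60/(0.85 × 3 × 15.8) = 7.327 in.
c = a/β₁ = 7.327/0.85 = 8.620 in; ε'_s = 0.003(c − d')/c = 0.0022 ≥ ε_y = 0.0021, so the compression steel yields.
M_n = (A_s − A'_s) f_y (d − a/2) + A'_s f_y (d − d') = 295.2 × (18.5 − 3.6635) + 98.4 × (18.5 − 2.2) = 4379.7 + 1603.9 = 5983.6 kip·in = 5983.6/12 = 498.63 kip·ft.

M_n ≈ 499 kip·ft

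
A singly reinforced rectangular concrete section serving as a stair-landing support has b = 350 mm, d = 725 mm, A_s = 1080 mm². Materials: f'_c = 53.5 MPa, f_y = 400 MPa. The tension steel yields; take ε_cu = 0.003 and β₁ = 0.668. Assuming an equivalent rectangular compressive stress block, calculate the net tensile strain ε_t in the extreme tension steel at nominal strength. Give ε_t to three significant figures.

a = A_s f_y/(0.85 f'_c b) = 27.14 mm.
β₁ = 0.668, so c = a/β₁ = 27.14/0.668 = 40.63 mm.
From the linear strain diagram with ε_cu = 0.003: ε_t = 0.003 (d − c)/c = 0.003 × (725 − 40.63)/40.63 = 0.0505.
Since ε_t ≥ 0.005, the section is tension-controlled.

ε_t ≈ 0.0505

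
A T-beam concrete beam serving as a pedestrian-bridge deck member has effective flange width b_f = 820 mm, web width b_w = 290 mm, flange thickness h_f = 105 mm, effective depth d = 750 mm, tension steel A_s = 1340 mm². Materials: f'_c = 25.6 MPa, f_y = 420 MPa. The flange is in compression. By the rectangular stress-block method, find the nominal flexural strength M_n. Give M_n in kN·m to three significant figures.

Tension: T = A_s f_y = 1340 × 420 = 562800 N.
Try a within the flange: a = T/(0.85 f'_c b_f) = 562800/(0.85 × 25.6 × 820) = 31.54 mm.
Since a = 31.54 ≤ h_f = 105 mm, the stress block lies entirely in the flange; analyse as a rectangular beam of width b_f.
M_n = T(d − a/2) = 562800 × (750 − 15.77) = 413.22 × 10⁶ N·mm.
M_n = 413.22 kN·m.

M_n ≈ 413 kN·m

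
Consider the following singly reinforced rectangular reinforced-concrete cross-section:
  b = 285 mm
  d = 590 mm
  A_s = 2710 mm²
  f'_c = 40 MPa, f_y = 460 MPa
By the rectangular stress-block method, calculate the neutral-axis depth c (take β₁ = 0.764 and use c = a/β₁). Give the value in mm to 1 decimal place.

c ≈ 168.4 mm

T = A_s f_y = 2710 × 460 = 1246600 N = 1246.6 kN.
Setting C = 0.85 f'_c a b equal to T: a = 1246600/(0.85 × 40 × 285) = 128.648 mm.
With β₁ = 0.764, c = a/β₁ = 128.648/0.764 = 168.4 mm.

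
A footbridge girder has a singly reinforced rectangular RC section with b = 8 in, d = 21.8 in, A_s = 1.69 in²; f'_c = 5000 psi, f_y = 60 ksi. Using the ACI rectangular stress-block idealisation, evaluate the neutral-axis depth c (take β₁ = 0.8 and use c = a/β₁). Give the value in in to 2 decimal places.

c ≈ 3.73 in

T = A_s f_y = 1.69 × 60 = 101.4 kips.
a = T/(0.85 f'_c b) = 101.4/(0.85 × 5 × 8) = 2.9824 in.
With β₁ = 0.8, c = a/β₁ = 2.9824/0.8 = 3.73 in.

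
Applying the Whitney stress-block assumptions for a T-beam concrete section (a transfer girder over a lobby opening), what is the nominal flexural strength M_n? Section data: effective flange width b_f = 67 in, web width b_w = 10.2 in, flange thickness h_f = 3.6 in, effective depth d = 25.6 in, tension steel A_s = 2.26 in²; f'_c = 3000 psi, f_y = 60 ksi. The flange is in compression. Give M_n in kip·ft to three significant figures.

Tension: T = A_s f_y = 2.26 × 60 = 135.6 kips.
Try a within the flange: a = T/(0.85 f'_c b_f) = 135.6/(0.85 × 3 × 67) = 0.794 in.
Since a = 0.794 ≤ h_f = 3.6 in, the stress block lies entirely in the flange; analyse as a rectangular beam of width b_f.
M_n = T(d − a/2) = 135.6 × (25.6 − 0.397) = 3417.5 kip·in.
M_n = 3417.5/12 = 284.79 kip·ft.

M_n ≈ 285 kip·ft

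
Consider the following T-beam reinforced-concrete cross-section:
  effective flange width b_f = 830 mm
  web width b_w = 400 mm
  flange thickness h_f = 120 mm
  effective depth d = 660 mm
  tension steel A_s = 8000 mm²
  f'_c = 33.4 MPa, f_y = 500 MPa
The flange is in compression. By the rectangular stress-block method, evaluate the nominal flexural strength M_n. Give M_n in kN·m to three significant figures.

M_n ≈ 2270 kN·m

Tension: T = A_s f_y = 8000 × 500 = 4000000 N.
Try a within the flange: a = T/(0.85 f'_c b_f) = 4000000/(0.85 × 33.4 × 830) = 169.75 mm.
a = 169.75 > h_f = 120 mm: the block extends into the web. Split into flange-overhang and web parts.
C_f = 0.85 f'_c (b_f − b_w) h_f = 0.85 × 33.4 × (830 − 400) × 120 = 1464924 N.
Remaining web compression depth: a_w = (T − C_f)/(0.85 f'_c b_w) = (4000000 − 1464924)/(0.85 × 33.4 × 400) = 223.24 mm.
M_n = C_f(d − h_f/2) + (T − C_f)(d − a_w/2) = 1464924 × (660 − 60) + 2535076 × (660 − 111.62) = 878.95 + 1390.18 = 2269.13 × 10⁶ N·mm.
M_n = 2269.13 kN·m.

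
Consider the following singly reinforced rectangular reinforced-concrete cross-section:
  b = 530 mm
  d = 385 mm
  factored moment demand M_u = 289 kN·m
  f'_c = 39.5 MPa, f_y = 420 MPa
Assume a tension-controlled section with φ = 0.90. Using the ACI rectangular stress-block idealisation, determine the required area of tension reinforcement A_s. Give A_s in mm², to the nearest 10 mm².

M_n = M_u/φ = 289/0.90 = 321.111 kN·m.
With M_n = 0.85 f'_c a b (d − a/2), solve the quadratic for a:
a = d − √(d² − 2M_n/(0.85 f'_c b)) = 385 − √(385² − 2 × 321.111×10⁶/(0.85 × 39.5 × 530)) = 50.14 mm.
A_s = 0.85 f'_c a b / f_y = 0.85 × 39.5 × 50.14 × 530 / 420 = 2124.4 mm².

A_s ≈ 2120 mm²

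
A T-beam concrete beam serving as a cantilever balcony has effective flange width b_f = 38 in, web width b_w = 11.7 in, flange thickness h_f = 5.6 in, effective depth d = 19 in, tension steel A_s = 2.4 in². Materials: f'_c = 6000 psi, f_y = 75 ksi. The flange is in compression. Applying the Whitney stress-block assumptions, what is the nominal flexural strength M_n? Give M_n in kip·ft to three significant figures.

M_n ≈ 278 kip·ft

Tension: T = A_s f_y = 2.4 × 75 = 180 kips.
Try a within the flange: a = T/(0.85 f'_c b_f) = 180/(0.85 × 6 × 38) = 0.929 in.
Since a = 0.929 ≤ h_f = 5.6 in, the stress block lies entirely in the flange; analyse as a rectangular beam of width b_f.
M_n = T(d − a/2) = 180 × (19 − 0.4645) = 3336.4 kip·in.
M_n = 3336.4/12 = 278.03 kip·ft.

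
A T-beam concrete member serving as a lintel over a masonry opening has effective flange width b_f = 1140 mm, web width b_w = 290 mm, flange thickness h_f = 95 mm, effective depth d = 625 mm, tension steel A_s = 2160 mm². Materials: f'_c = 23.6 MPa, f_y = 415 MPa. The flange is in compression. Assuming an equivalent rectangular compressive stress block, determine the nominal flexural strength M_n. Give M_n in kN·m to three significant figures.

M_n ≈ 543 kN·m

Tension: T = A_s f_y = 2160 × 415 = 896400 N.
Try a within the flange: a = T/(0.85 f'_c b_f) = 896400/(0.85 × 23.6 × 1140) = 39.20 mm.
Since a = 39.20 ≤ h_f = 95 mm, the stress block lies entirely in the flange; analyse as a rectangular beam of width b_f.
M_n = T(d − a/2) = 896400 × (625 − 19.6) = 542.68 × 10⁶ N·mm.
M_n = 542.68 kN·m.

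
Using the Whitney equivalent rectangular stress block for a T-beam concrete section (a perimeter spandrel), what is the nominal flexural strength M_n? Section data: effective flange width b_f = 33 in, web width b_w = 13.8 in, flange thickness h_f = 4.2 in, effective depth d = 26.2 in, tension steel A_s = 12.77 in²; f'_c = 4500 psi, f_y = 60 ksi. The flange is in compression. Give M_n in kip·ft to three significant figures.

Tension: T = A_s f_y = 12.77 × 60 = 766.2 kips.
Try a within the flange: a = T/(0.85 f'_c b_f) = 766.2/(0.85 × 4.5 × 33) = 6.070 in.
a = 6.070 > h_f = 4.2 in: the block extends into the web. Split into flange-overhang and web parts.
C_f = 0.85 f'_c (b_f − b_w) h_f = 0.85 × 4.5 × (33 − 13.8) × 4.2 = 308.4 kips.
Remaining web compression depth: a_w = (T − C_f)/(0.85 f'_c b_w) = (766.2 − 308.4)/(0.85 × 4.5 × 13.8) = 8.673 in.
M_n = C_f(d − h_f/2) + (T − C_f)(d − a_w/2) = 308.4 × (26.2 − 2.1) + 457.8 × (26.2 − 4.3365) = 7432.4 + 10009.1 = 17441.5 kip·in.
M_n = 17441.5/12 = 1453.46 kip·ft.

M_n ≈ 1450 kip·ft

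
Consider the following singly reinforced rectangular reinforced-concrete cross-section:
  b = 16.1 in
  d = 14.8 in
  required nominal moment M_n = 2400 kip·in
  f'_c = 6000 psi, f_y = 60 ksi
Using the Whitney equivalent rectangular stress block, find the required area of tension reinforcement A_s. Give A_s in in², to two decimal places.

A_s ≈ 2.91 in²

From M_n = 0.85 f'_c a b (d − a/2):
a = d − √(d² − 2M_n/(0.85 f'_c b)) = 14.8 − √(14.8² − 2 × 2400/(0.85 × 6 × 16.1)) = 2.128 in.
A_s = 0.85 f'_c a b / f_y = 0.85 × 6 × 2.128 × 16.1 / 60 = 2.912 in².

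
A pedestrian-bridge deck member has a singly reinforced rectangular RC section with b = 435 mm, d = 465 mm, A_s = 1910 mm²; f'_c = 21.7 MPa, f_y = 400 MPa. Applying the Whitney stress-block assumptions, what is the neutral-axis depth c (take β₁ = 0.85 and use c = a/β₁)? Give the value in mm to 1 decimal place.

T = A_s f_y = 1910 × 400 = 764000 N = 764 kN.
Setting C = 0.85 f'_c a b equal to T: a = 764000/(0.85 × 21.7 × 435) = 95.219 mm.
With β₁ = 0.85, c = a/β₁ = 95.219/0.85 = 112.0 mm.

c ≈ 112.0 mm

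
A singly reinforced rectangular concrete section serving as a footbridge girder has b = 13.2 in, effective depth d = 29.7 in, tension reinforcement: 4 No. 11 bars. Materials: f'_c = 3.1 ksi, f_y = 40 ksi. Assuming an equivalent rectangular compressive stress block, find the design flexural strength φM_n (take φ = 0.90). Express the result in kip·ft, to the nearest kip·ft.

A_s = 4 × 1.56 = 6.24 in².
T = A_s f_y = 6.24 × 40 = 249.6 kips.
a = T/(0.85 f'_c b) = 249.6/(0.85 × 3.1 × 13.2) = 7.176 in.
M_n = T(d − a/2) = 249.6 × (29.7 − 3.588) = 6517.6 kip·in = 6517.6/12 = 543.13 kip·ft.
φM_n = 0.90 × 543.13 = 488.82 kip·ft.

φM_n ≈ 489 kip·ft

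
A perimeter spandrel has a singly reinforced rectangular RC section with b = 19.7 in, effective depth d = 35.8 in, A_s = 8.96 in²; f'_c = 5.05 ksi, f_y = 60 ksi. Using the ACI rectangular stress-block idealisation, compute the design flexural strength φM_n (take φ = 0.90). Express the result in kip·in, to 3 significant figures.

T = A_s f_y = 8.96 × 60 = 537.6 kips.
a = T/(0.85 f'_c b) = 537.6/(0.85 × 5.05 × 19.7) = 6.357 in.
M_n = T(d − a/2) = 537.6 × (35.8 − 3.1785) = 17537.3 kip·in.
φM_n = 0.90 × 17537.3 = 15783.6 kip·in.

φM_n ≈ 15800 kip·in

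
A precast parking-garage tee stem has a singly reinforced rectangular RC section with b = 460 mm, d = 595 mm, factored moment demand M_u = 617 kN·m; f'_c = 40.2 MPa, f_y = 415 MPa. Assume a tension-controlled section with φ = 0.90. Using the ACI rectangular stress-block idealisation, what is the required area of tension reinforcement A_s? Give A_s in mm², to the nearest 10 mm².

A_s ≈ 2970 mm²

M_n = M_u/φ = 617/0.90 = 685.556 kN·m.
With M_n = 0.85 f'_c a b (d − a/2), solve the quadratic for a:
a = d − √(d² − 2M_n/(0.85 f'_c b)) = 595 − √(595² − 2 × 685.556×10⁶/(0.85 × 40.2 × 460)) = 78.48 mm.
A_s = 0.85 f'_c a b / f_y = 0.85 × 40.2 × 78.48 × 460 / 415 = 2972.4 mm².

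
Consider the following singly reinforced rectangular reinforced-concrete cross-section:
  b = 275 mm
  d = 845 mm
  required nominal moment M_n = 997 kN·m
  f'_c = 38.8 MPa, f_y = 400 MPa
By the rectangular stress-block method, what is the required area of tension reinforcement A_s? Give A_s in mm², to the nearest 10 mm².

A_s ≈ 3220 mm²

With M_n = 0.85 f'_c a b (d − a/2), solve the quadratic for a:
a = d − √(d² − 2M_n/(0.85 f'_c b)) = 845 − √(845² − 2 × 997×10⁶/(0.85 × 38.8 × 275)) = 142.03 mm.
A_s = 0.85 f'_c a b / f_y = 0.85 × 38.8 × 142.03 × 275 / 400 = 3220.4 mm².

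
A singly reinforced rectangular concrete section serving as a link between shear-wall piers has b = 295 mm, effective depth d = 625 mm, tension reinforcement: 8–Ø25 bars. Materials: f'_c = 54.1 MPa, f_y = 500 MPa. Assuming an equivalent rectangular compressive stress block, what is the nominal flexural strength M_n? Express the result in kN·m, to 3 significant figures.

A_s = 8 × 491 = 3928 mm².
T = A_s f_y = 3928 × 500 = 1964000 N = 1964 kN.
From C = T: a = T/(0.85 f'_c b) = 1964000/(0.85 × 54.1 × 295) = 144.78 mm.
M_n = T(d − a/2) = 1964 kN × (625 − 72.39) mm = 1085.33 kN·m.

M_n ≈ 1090 kN·m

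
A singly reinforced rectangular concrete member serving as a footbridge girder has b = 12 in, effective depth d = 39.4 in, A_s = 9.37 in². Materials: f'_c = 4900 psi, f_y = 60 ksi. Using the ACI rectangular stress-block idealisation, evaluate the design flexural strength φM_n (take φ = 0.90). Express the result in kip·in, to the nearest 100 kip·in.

T = A_s f_y = 9.37 × 60 = 562.2 kips.
a = T/(0.85 f'_c b) = 562.2/(0.85 × 4.9 × 12) = 11.248 in.
M_n = T(d − a/2) = 562.2 × (39.4 − 5.624) = 18988.9 kip·in.
φM_n = 0.90 × 18988.9 = 17090.0 kip·in.

φM_n ≈ 17100 kip·in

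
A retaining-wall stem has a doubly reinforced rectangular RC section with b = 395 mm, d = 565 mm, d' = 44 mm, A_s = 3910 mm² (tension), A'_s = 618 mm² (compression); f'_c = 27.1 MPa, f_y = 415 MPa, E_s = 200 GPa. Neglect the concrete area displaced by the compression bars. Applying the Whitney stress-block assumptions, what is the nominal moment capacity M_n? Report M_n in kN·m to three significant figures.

M_n ≈ 803 kN·m

Assume both tension and compression steel yield.
Net tension couple steel: A_s − A'_s = 3292 mm².
a = (A_s − A'_s) f_y / (0.85 f'_c b) = 1366180/(0.85 × 27.1 × 395) = 150.15 mm.
c = a/β₁ = 150.15/0.85 = 176.65 mm; ε'_s = 0.003(c − d')/c = 0.0023 ≥ f_y/E_s = 0.0021, so compression steel does yield.
M_n = (A_s − A'_s) f_y (d − a/2) + A'_s f_y (d − d') = [1366180 × (565 − 75.075) + 256470 × (565 − 44)] × 10⁻⁶ = 669.33 + 133.62 = 802.95 kN·m.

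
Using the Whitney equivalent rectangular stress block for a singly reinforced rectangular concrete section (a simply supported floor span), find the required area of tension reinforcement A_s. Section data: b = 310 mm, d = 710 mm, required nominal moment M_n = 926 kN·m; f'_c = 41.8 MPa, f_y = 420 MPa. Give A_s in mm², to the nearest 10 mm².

A_s ≈ 3420 mm²

With M_n = 0.85 f'_c a b (d − a/2), solve the quadratic for a:
a = d − √(d² − 2M_n/(0.85 f'_c b)) = 710 − √(710² − 2 × 926×10⁶/(0.85 × 41.8 × 310)) = 130.38 mm.
A_s = 0.85 f'_c a b / f_y = 0.85 × 41.8 × 130.38 × 310 / 420 = 3419.2 mm².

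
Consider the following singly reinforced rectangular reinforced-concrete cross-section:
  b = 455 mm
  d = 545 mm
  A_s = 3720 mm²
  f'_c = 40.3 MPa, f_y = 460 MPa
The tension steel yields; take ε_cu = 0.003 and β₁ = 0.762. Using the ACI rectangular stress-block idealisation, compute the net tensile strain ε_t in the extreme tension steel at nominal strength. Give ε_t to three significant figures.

ε_t ≈ 0.00835

a = A_s f_y/(0.85 f'_c b) = 109.79 mm.
β₁ = 0.762, so c = a/β₁ = 109.79/0.762 = 144.08 mm.
From the linear strain diagram with ε_cu = 0.003: ε_t = 0.003 (d − c)/c = 0.003 × (545 − 144.08)/144.08 = 0.00835.
Since ε_t ≥ 0.005, the section is tension-controlled.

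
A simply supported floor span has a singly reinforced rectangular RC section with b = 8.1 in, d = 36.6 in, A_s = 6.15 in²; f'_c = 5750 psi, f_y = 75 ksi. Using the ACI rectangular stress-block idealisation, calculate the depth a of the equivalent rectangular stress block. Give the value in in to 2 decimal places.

a ≈ 11.65 in

T = A_s f_y = 6.15 × 75 = 461.25 kips.
a = T/(0.85 f'_c b) = 461.25/(0.85 × 5.75 × 8.1) = 11.65 in.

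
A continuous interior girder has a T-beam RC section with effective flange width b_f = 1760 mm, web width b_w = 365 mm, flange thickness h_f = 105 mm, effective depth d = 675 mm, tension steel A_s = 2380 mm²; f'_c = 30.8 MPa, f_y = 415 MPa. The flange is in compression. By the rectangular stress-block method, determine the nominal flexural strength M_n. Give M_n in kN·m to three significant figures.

Tension: T = A_s f_y = 2380 × 415 = 987700 N.
Try a within the flange: a = T/(0.85 f'_c b_f) = 987700/(0.85 × 30.8 × 1760) = 21.44 mm.
Since a = 21.44 ≤ h_f = 105 mm, the stress block lies entirely in the flange; analyse as a rectangular beam of width b_f.
M_n = T(d − a/2) = 987700 × (675 − 10.72) = 656.11 × 10⁶ N·mm.
M_n = 656.11 kN·m.

M_n ≈ 656 kN·m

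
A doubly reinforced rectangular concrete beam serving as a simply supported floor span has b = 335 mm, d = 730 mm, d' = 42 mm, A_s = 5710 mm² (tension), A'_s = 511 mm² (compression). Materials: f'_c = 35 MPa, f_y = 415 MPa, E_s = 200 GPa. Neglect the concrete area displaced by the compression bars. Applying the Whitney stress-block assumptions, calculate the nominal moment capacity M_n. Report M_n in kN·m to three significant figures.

Assume both tension and compression steel yield.
Net tension couple steel: A_s − A'_s = 5199 mm².
a = (A_s − A'_s) f_y / (0.85 f'_c b) = 2157585/(0.85 × 35 × 335) = 216.49 mm.
c = a/β₁ = 216.49/0.8 = 270.61 mm; ε'_s = 0.003(c − d')/c = 0.0025 ≥ f_y/E_s = 0.0021, so compression steel does yield.
M_n = (A_s − A'_s) f_y (d − a/2) + A'_s f_y (d − d') = [2157585 × (730 − 108.245) + 212065 × (730 − 42)] × 10⁻⁶ = 1341.49 + 145.90 = 1487.39 kN·m.

M_n ≈ 1490 kN·m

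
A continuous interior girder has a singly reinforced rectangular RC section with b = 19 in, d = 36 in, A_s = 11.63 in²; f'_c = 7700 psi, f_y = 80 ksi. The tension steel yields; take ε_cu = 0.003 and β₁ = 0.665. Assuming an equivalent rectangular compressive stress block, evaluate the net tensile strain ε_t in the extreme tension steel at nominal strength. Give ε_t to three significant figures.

a = A_s f_y/(0.85 f'_c b) = 7.482 in.
β₁ = 0.665, so c = a/β₁ = 7.482/0.665 = 11.251 in.
From the linear strain diagram with ε_cu = 0.003: ε_t = 0.003 (d − c)/c = 0.003 × (36 − 11.251)/11.251 = 0.00660.
Since ε_t ≥ 0.005, the section is tension-controlled.

ε_t ≈ 0.00660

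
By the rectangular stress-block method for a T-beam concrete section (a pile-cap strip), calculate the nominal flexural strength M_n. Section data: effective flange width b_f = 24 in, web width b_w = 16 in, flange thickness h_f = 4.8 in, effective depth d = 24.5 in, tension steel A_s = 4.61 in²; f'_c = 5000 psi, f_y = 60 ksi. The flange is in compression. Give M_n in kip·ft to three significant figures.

Tension: T = A_s f_y = 4.61 × 60 = 276.6 kips.
Try a within the flange: a = T/(0.85 f'_c b_f) = 276.6/(0.85 × 5 × 24) = 2.712 in.
Since a = 2.712 ≤ h_f = 4.8 in, the stress block lies entirely in the flange; analyse as a rectangular beam of width b_f.
M_n = T(d − a/2) = 276.6 × (24.5 − 1.356) = 6401.6 kip·in.
M_n = 6401.6/12 = 533.47 kip·ft.

M_n ≈ 533 kip·ft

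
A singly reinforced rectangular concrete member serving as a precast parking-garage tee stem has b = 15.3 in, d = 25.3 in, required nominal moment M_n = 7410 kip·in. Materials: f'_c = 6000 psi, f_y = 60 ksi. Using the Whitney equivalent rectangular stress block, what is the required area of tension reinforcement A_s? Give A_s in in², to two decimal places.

A_s ≈ 5.31 in²

From M_n = 0.85 f'_c a b (d − a/2):
a = d − √(d² − 2M_n/(0.85 f'_c b)) = 25.3 − √(25.3² − 2 × 7410/(0.85 × 6 × 15.3)) = 4.083 in.
A_s = 0.85 f'_c a b / f_y = 0.85 × 6 × 4.083 × 15.3 / 60 = 5.310 in².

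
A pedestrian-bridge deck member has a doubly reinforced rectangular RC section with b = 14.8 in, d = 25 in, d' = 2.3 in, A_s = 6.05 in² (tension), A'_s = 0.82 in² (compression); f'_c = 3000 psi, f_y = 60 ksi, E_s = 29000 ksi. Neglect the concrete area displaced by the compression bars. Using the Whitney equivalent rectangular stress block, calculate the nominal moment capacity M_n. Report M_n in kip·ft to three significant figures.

Assume both steels yield.
a = (A_s − A'_s) f_y/(0.85 f'_c b) = (6.05 − 0.82) × 60/(0.85 × 3 × 14.8) = 8.315 in.
c = a/β₁ = 8.315/0.85 = 9.782 in; ε'_s = 0.003(c − d')/c = 0.0023 ≥ ε_y = 0.0021, so the compression steel yields.
M_n = (A_s − A'_s) f_y (d − a/2) + A'_s f_y (d − d') = 313.8 × (25 − 4.1575) + 49.2 × (25 − 2.3) = 6540.4 + 1116.8 = 7657.2 kip·in = 7657.2/12 = 638.10 kip·ft.

M_n ≈ 638 kip·ft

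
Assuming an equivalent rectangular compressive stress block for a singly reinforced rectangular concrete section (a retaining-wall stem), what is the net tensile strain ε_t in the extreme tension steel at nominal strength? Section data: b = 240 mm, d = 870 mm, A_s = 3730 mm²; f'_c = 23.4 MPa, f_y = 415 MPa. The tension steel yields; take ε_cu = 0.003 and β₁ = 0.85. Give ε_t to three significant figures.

a = A_s f_y/(0.85 f'_c b) = 324.27 mm.
β₁ = 0.85, so c = a/β₁ = 324.27/0.85 = 381.49 mm.
From the linear strain diagram with ε_cu = 0.003: ε_t = 0.003 (d − c)/c = 0.003 × (870 − 381.49)/381.49 = 0.00384.
ε_t < 0.004 — the section is over-reinforced for flexure under ACI limits.

ε_t ≈ 0.00384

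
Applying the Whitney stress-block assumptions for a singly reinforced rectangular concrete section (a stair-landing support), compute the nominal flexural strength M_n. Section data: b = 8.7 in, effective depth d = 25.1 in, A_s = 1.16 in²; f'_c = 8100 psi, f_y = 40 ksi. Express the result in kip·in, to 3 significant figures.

M_n ≈ 1150 kip·in

T = A_s f_y = 1.16 × 40 = 46.4 kips.
a = T/(0.85 f'_c b) = 46.4/(0.85 × 8.1 × 8.7) = 0.775 in.
M_n = T(d − a/2) = 46.4 × (25.1 − 0.3875) = 1146.7 kip·in.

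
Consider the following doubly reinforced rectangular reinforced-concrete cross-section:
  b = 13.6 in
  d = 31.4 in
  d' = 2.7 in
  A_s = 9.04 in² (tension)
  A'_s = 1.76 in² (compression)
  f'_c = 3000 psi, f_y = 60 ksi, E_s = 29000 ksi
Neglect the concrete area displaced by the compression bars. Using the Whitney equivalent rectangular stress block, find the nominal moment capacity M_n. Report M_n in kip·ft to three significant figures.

M_n ≈ 1170 kip·ft

Assume both steels yield.
a = (A_s − A'_s) f_y/(0.85 f'_c b) = (9.04 − 1.76) × 60/(0.85 × 3 × 13.6) = 12.595 in.
c = a/β₁ = 12.595/0.85 = 14.818 in; ε'_s = 0.003(c − d')/c = 0.0025 ≥ ε_y = 0.0021, so the compression steel yields.
M_n = (A_s − A'_s) f_y (d − a/2) + A'_s f_y (d − d') = 436.8 × (31.4 − 6.2975) + 105.6 × (31.4 − 2.7) = 10964.8 + 3030.7 = 13995.5 kip·in = 13995.5/12 = 1166.29 kip·ft.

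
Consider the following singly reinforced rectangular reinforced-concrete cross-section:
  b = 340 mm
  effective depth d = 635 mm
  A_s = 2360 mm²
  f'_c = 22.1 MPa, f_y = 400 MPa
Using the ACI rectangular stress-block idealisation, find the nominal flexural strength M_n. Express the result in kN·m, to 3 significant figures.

M_n ≈ 530 kN·m

T = A_s f_y = 2360 × 400 = 944000 N = 944 kN.
From C = T: a = T/(0.85 f'_c b) = 944000/(0.85 × 22.1 × 340) = 147.80 mm.
M_n = T(d − a/2) = 944 kN × (635 − 73.9) mm = 529.68 kN·m.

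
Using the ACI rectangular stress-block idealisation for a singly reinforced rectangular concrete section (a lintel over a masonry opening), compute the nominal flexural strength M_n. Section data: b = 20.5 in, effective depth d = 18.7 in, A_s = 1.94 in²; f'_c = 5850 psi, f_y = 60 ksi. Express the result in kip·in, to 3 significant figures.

M_n ≈ 2110 kip·in

T = A_s f_y = 1.94 × 60 = 116.4 kips.
a = T/(0.85 f'_c b) = 116.4/(0.85 × 5.85 × 20.5) = 1.142 in.
M_n = T(d − a/2) = 116.4 × (18.7 − 0.571) = 2110.2 kip·in.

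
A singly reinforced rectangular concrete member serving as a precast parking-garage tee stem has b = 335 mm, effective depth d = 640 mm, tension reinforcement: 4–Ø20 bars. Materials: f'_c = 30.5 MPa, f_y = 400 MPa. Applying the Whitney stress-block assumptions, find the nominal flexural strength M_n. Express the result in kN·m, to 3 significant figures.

M_n ≈ 307 kN·m

A_s = 4 × 314 = 1256 mm².
T = A_s f_y = 1256 × 400 = 502400 N = 502.4 kN.
From C = T: a = T/(0.85 f'_c b) = 502400/(0.85 × 30.5 × 335) = 57.85 mm.
M_n = T(d − a/2) = 502.4 kN × (640 − 28.925) mm = 307.00 kN·m.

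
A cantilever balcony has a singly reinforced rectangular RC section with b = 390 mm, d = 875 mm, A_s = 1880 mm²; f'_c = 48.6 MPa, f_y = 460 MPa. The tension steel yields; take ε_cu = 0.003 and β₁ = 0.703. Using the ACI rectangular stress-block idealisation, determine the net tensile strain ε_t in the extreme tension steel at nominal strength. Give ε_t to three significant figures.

a = A_s f_y/(0.85 f'_c b) = 53.68 mm.
β₁ = 0.703, so c = a/β₁ = 53.68/0.703 = 76.36 mm.
From the linear strain diagram with ε_cu = 0.003: ε_t = 0.003 (d − c)/c = 0.003 × (875 − 76.36)/76.36 = 0.0314.
Since ε_t ≥ 0.005, the section is tension-controlled.

ε_t ≈ 0.0314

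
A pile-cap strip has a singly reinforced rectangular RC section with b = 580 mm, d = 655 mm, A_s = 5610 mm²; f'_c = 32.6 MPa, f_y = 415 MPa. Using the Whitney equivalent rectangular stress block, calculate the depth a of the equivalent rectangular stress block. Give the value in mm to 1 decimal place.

T = A_s f_y = 5610 × 415 = 2328150 N = 2328.15 kN.
Setting C = 0.85 f'_c a b equal to T: a = 2328150/(0.85 × 32.6 × 580) = 144.9 mm.

a ≈ 144.9 mm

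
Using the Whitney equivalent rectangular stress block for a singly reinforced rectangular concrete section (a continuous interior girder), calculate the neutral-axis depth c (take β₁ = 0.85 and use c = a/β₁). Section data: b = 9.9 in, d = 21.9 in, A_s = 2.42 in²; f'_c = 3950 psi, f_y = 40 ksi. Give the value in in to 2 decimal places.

T = A_s f_y = 2.42 × 40 = 96.8 kips.
a = T/(0.85 f'_c b) = 96.8/(0.85 × 3.95 × 9.9) = 2.9122 in.
With β₁ = 0.85, c = a/β₁ = 2.9122/0.85 = 3.43 in.

c ≈ 3.43 in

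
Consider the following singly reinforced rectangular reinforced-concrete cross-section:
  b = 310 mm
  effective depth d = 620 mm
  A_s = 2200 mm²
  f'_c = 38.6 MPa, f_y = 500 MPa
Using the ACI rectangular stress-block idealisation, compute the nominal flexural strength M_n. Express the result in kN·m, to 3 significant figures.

M_n ≈ 623 kN·m

T = A_s f_y = 2200 × 500 = 1100000 N = 1100 kN.
From C = T: a = T/(0.85 f'_c b) = 1100000/(0.85 × 38.6 × 310) = 108.15 mm.
M_n = T(d − a/2) = 1100 kN × (620 − 54.075) mm = 622.52 kN·m.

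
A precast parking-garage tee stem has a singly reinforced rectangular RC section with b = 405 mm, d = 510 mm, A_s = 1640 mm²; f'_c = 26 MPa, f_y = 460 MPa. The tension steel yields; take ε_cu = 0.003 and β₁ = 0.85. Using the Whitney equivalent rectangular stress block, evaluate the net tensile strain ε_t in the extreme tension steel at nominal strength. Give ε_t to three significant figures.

a = A_s f_y/(0.85 f'_c b) = 84.29 mm.
β₁ = 0.85, so c = a/β₁ = 84.29/0.85 = 99.16 mm.
From the linear strain diagram with ε_cu = 0.003: ε_t = 0.003 (d − c)/c = 0.003 × (510 − 99.16)/99.16 = 0.0124.
Since ε_t ≥ 0.005, the section is tension-controlled.

ε_t ≈ 0.0124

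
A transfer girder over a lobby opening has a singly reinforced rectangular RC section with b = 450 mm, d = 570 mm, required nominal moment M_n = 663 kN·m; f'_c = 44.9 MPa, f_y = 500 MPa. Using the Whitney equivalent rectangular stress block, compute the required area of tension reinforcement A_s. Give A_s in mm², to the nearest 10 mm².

With M_n = 0.85 f'_c a b (d − a/2), solve the quadratic for a:
a = d − √(d² − 2M_n/(0.85 f'_c b)) = 570 − √(570² − 2 × 663×10⁶/(0.85 × 44.9 × 450)) = 72.31 mm.
A_s = 0.85 f'_c a b / f_y = 0.85 × 44.9 × 72.31 × 450 / 500 = 2483.7 mm².

A_s ≈ 2480 mm²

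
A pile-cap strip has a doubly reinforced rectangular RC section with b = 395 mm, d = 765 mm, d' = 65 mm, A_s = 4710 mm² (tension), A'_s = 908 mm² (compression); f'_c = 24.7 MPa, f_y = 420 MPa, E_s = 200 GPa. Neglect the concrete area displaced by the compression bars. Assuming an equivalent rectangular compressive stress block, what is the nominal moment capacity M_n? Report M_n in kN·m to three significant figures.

Assume both tension and compression steel yield.
Net tension couple steel: A_s − A'_s = 3802 mm².
a = (A_s − A'_s) f_y / (0.85 f'_c b) = 1596840/(0.85 × 24.7 × 395) = 192.55 mm.
c = a/β₁ = 192.55/0.85 = 226.53 mm; ε'_s = 0.003(c − d')/c = 0.0021 ≥ f_y/E_s = 0.0021, so compression steel does yield.
M_n = (A_s − A'_s) f_y (d − a/2) + A'_s f_y (d − d') = [1596840 × (765 − 96.275) + 381360 × (765 − 65)] × 10⁻⁶ = 1067.85 + 266.95 = 1334.80 kN·m.

M_n ≈ 1330 kN·m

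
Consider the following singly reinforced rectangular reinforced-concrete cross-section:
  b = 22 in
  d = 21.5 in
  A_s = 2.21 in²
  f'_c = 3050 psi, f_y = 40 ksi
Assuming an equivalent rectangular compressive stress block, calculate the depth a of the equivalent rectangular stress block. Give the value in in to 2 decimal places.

a ≈ 1.55 in

T = A_s f_y = 2.21 × 40 = 88.4 kips.
a = T/(0.85 f'_c b) = 88.4/(0.85 × 3.05 × 22) = 1.55 in.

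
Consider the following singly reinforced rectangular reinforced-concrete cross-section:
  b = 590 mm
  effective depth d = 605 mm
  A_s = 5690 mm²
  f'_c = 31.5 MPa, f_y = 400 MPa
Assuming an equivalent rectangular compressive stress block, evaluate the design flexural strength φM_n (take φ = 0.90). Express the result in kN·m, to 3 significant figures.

T = A_s f_y = 5690 × 400 = 2276000 N = 2276 kN.
From C = T: a = T/(0.85 f'_c b) = 2276000/(0.85 × 31.5 × 590) = 144.08 mm.
M_n = T(d − a/2) = 2276 kN × (605 − 72.04) mm = 1213.02 kN·m.
φM_n = 0.90 × 1213.02 = 1091.72 kN·m.

φM_n ≈ 1090 kN·m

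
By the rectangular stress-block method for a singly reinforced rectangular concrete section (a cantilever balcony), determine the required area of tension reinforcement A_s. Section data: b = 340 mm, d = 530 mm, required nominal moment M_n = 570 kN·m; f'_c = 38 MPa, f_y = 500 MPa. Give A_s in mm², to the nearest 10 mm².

A_s ≈ 2400 mm²

With M_n = 0.85 f'_c a b (d − a/2), solve the quadratic for a:
a = d − √(d² − 2M_n/(0.85 f'_c b)) = 530 − √(530² − 2 × 570×10⁶/(0.85 × 38 × 340)) = 109.17 mm.
A_s = 0.85 f'_c a b / f_y = 0.85 × 38 × 109.17 × 340 / 500 = 2397.8 mm².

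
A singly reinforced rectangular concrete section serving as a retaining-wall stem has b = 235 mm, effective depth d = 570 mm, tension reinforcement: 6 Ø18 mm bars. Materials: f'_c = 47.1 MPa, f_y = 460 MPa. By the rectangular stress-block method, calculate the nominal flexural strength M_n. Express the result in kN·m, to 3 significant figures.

A_s = 6 × 254 = 1524 mm².
T = A_s f_y = 1524 × 460 = 701040 N = 701.04 kN.
From C = T: a = T/(0.85 f'_c b) = 701040/(0.85 × 47.1 × 235) = 74.51 mm.
M_n = T(d − a/2) = 701.04 kN × (570 − 37.255) mm = 373.48 kN·m.

M_n ≈ 373 kN·m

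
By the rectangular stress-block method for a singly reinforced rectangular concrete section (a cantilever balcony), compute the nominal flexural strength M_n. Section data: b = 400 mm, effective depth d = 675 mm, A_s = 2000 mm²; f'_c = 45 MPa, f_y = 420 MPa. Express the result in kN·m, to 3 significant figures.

T = A_s f_y = 2000 × 420 = 840000 N = 840 kN.
From C = T: a = T/(0.85 f'_c b) = 840000/(0.85 × 45 × 400) = 54.90 mm.
M_n = T(d − a/2) = 840 kN × (675 − 27.45) mm = 543.94 kN·m.

M_n ≈ 544 kN·m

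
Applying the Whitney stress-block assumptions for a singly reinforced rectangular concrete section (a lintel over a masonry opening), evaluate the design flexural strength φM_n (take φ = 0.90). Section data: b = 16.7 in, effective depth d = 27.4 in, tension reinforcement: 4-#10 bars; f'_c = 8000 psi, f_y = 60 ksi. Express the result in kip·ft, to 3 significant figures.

A_s = 4 × 1.27 = 5.08 in².
T = A_s f_y = 5.08 × 60 = 304.8 kips.
a = T/(0.85 f'_c b) = 304.8/(0.85 × 8 × 16.7) = 2.684 in.
M_n = T(d − a/2) = 304.8 × (27.4 − 1.342) = 7942.5 kip·in = 7942.5/12 = 661.88 kip·ft.
φM_n = 0.90 × 661.88 = 595.69 kip·ft.

φM_n ≈ 596 kip·ft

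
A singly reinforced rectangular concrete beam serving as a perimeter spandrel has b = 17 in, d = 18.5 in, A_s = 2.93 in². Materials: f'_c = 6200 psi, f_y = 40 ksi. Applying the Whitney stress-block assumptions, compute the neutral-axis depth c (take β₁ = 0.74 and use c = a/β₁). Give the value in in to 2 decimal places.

T = A_s f_y = 2.93 × 40 = 117.2 kips.
a = T/(0.85 f'_c b) = 117.2/(0.85 × 6.2 × 17) = 1.3082 in.
With β₁ = 0.74, c = a/β₁ = 1.3082/0.74 = 1.77 in.

c ≈ 1.77 in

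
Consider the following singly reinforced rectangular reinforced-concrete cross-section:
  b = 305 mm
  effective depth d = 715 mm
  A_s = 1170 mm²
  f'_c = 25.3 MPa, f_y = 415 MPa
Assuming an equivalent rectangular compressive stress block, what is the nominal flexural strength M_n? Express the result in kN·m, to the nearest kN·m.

M_n ≈ 329 kN·m

T = A_s f_y = 1170 × 415 = 485550 N = 485.55 kN.
From C = T: a = T/(0.85 f'_c b) = 485550/(0.85 × 25.3 × 305) = 74.03 mm.
M_n = T(d − a/2) = 485.55 kN × (715 − 37.015) mm = 329.20 kN·m.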